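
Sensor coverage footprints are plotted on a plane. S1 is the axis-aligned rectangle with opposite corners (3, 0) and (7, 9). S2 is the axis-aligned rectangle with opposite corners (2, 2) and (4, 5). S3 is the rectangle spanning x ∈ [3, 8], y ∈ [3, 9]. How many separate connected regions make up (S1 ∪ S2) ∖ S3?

(S1 ∪ S2) ∖ S3 is a single connected region.

1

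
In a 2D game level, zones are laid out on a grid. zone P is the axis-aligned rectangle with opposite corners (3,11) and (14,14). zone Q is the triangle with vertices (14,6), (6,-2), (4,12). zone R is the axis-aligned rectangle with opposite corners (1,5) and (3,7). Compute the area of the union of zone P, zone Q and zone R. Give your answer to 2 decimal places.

100.24

By inclusion–exclusion:
Individual areas: |zone P| = 33, |zone Q| = 64, |zone R| = 4.
|zone P∩zone Q| = 0.7619.
|zone P∩zone R| = 0 (no overlap).
|zone Q∩zone R| = 0.
|zone P∩zone Q∩zone R| = 0.
|zone P ∪ zone Q ∪ zone R| = 101 − 0.7619 + 0 = 100.24.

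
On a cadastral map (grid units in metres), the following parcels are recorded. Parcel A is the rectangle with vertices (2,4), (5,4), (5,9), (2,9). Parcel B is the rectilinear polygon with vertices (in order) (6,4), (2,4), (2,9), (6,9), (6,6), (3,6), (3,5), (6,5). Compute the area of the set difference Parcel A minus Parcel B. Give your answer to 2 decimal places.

|Parcel A| = 15, |Parcel A∩Parcel B| = 13.
|Parcel A ∖ Parcel B| = |Parcel A| − |Parcel A∩Parcel B| = 15 − 13 = 2.00.

2.00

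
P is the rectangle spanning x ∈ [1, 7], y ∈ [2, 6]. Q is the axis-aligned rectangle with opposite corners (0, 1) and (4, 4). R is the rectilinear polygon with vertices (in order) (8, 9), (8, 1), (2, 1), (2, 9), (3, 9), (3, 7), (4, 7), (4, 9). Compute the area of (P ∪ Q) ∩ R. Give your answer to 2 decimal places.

The region (P ∪ Q) ∩ R is the polygon with vertices (7,6), (7,2), (4,2), (4,1), (2,1), (2,6).
By the shoelace formula its area is 22.00.

22.00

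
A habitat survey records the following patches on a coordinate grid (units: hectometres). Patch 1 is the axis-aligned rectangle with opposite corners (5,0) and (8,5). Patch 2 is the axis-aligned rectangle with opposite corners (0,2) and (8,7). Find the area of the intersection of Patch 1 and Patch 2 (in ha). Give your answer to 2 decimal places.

|Patch 1∩Patch 2|: x∈[5,8], y∈[2,5] → 3·3 = 9.

9.00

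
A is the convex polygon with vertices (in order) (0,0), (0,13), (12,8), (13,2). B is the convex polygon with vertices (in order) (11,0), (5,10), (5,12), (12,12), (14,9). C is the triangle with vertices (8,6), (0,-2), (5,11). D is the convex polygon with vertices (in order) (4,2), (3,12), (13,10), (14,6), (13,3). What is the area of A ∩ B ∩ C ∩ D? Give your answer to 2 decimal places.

The intersection is the polygon with vertices (5,10.917), (5.067,10.889), (8,6), (7.625,5.625), (5,10).
By the shoelace formula its area is 2.81.

2.81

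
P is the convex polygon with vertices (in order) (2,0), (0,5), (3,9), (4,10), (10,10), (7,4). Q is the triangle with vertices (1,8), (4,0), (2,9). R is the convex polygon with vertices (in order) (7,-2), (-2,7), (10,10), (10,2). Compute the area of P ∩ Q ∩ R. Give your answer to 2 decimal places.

The intersection is the polygon with vertices (3.698,1.359), (3.667,1.333), (3.4,1.6), (1.417,6.889), (2.229,7.971).
By the shoelace formula its area is 4.04.

4.04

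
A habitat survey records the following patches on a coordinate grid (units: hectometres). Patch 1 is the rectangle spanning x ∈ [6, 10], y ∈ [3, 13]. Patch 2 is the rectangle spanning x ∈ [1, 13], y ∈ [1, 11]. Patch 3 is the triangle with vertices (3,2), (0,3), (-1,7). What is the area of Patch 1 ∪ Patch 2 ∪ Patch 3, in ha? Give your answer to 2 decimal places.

131.67

By inclusion–exclusion:
Individual areas: |Patch 1| = 40, |Patch 2| = 120, |Patch 3| = 5.5.
|Patch 1∩Patch 2|: x∈[6,10], y∈[3,11] → 4·8 = 32.
|Patch 1∩Patch 3| = 0.
|Patch 2∩Patch 3| = 1.8333.
|Patch 1∩Patch 2∩Patch 3| = 0.
|Patch 1 ∪ Patch 2 ∪ Patch 3| = 165.5 − 33.8333 + 0 = 131.67.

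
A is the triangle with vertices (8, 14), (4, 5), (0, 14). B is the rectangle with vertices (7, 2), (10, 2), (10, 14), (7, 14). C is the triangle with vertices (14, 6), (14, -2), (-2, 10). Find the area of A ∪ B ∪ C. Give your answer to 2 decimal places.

By inclusion–exclusion:
Individual areas: |A| = 36, |B| = 36, |C| = 64.
|A∩B| = 1.125.
|A∩C| = 5.3875.
|B∩C| = 15.0833.
|A∩B∩C| = 0.
|A ∪ B ∪ C| = 136 − 21.5958 + 0 = 114.40.

114.40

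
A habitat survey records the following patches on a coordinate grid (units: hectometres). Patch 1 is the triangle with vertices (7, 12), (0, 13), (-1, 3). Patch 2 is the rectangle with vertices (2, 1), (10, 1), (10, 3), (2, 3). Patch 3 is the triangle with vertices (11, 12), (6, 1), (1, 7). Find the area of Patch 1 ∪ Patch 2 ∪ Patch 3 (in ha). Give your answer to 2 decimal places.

By inclusion–exclusion:
Individual areas: |Patch 1| = 35.5, |Patch 2| = 16, |Patch 3| = 42.5.
|Patch 1∩Patch 2| = 0.
|Patch 1∩Patch 3| = 1.7914.
|Patch 2∩Patch 3| = 2.5758.
|Patch 1∩Patch 2∩Patch 3| = 0.
|Patch 1 ∪ Patch 2 ∪ Patch 3| = 94 − 4.3672 + 0 = 89.63.

89.63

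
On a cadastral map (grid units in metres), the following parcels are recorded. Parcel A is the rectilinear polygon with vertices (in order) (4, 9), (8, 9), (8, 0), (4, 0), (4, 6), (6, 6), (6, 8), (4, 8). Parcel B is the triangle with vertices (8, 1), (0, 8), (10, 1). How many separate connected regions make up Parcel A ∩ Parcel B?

Parcel A ∩ Parcel B is a single connected region.

1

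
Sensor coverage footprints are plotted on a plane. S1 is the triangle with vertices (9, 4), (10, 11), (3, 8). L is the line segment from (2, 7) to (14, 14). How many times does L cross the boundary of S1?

The segment meets the boundary at (5.692,9.154), (3.333,7.778).

2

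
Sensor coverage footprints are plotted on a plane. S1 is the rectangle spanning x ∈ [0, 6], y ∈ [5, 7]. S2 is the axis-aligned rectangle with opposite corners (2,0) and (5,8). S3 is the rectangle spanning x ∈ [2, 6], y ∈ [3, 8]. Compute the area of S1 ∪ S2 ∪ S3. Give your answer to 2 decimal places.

By inclusion–exclusion:
Individual areas: |S1| = 12, |S2| = 24, |S3| = 20.
|S1∩S2|: x∈[2,5], y∈[5,7] → 3·2 = 6.
|S1∩S3|: x∈[2,6], y∈[5,7] → 4·2 = 8.
|S2∩S3|: x∈[2,5], y∈[3,8] → 3·5 = 15.
|S1∩S2∩S3| = 6.
|S1 ∪ S2 ∪ S3| = 56 − 29 + 6 = 33.00.

33.00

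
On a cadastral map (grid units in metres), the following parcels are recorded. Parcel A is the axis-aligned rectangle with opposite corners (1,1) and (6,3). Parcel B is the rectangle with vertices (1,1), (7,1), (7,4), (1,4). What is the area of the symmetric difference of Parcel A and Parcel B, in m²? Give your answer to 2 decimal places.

8.00

|Parcel A∩Parcel B|: x∈[1,6], y∈[1,3] → 5·2 = 10.
|Parcel A △ Parcel B| = |Parcel A| + |Parcel B| − 2·|Parcel A∩Parcel B| = 10 + 18 − 20 = 8.00.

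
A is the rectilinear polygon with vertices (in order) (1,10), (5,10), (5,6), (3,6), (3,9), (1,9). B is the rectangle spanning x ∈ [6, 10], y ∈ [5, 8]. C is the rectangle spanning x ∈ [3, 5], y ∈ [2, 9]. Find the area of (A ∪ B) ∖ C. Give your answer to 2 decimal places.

|A ∪ B| = 22.
|(A ∪ B) ∩ C| = 6.
|(A ∪ B) ∖ C| = 22 − 6 = 16.00.

16.00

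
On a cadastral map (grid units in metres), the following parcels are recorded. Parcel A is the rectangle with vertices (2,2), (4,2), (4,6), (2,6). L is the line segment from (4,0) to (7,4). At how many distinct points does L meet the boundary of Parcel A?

0

The segment lies entirely outside Parcel A and never meets its boundary.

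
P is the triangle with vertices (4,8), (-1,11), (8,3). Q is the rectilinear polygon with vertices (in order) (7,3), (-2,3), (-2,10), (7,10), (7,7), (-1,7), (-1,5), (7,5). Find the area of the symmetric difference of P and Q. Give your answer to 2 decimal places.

|P| = 6.5, |Q| = 47, |P∩Q| = 4.0986.
|P △ Q| = |P| + |Q| − 2·|P∩Q| = 6.5 + 47 − 8.1972 = 45.30.

45.30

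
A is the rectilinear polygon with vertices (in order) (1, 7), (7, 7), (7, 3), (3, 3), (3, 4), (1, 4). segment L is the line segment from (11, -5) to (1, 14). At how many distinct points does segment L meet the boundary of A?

2

The segment meets the boundary at (4.684,7), (6.789,3).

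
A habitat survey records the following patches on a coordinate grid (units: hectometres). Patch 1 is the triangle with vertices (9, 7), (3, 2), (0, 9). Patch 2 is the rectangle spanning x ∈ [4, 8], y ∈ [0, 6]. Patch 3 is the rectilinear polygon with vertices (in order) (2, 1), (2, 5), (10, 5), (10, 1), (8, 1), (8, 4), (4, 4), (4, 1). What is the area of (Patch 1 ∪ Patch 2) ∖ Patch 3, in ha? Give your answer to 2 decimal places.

38.07

|Patch 1 ∪ Patch 2| = 46.4833.
|(Patch 1 ∪ Patch 2) ∩ Patch 3| = 8.4167.
|(Patch 1 ∪ Patch 2) ∖ Patch 3| = 46.4833 − 8.4167 = 38.07.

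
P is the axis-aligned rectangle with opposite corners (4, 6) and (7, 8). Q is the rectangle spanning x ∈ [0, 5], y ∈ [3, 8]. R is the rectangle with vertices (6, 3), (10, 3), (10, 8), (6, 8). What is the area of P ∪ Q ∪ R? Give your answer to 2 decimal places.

By inclusion–exclusion:
Individual areas: |P| = 6, |Q| = 25, |R| = 20.
|P∩Q|: x∈[4,5], y∈[6,8] → 1·2 = 2.
|P∩R|: x∈[6,7], y∈[6,8] → 1·2 = 2.
|Q∩R| = 0 (no overlap).
|P∩Q∩R| = 0.
|P ∪ Q ∪ R| = 51 − 4 + 0 = 47.00.

47.00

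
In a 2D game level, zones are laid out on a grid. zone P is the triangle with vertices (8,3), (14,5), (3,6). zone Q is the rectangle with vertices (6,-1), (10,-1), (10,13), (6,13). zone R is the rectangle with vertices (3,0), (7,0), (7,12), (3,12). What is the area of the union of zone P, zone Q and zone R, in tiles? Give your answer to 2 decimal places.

95.39

By inclusion–exclusion:
Individual areas: |zone P| = 14, |zone Q| = 56, |zone R| = 48.
|zone P∩zone Q| = 8.3152.
|zone P∩zone R| = 4.0727.
|zone Q∩zone R|: x∈[6,7], y∈[0,12] → 1·12 = 12.
|zone P∩zone Q∩zone R| = 1.7818.
|zone P ∪ zone Q ∪ zone R| = 118 − 24.3879 + 1.7818 = 95.39.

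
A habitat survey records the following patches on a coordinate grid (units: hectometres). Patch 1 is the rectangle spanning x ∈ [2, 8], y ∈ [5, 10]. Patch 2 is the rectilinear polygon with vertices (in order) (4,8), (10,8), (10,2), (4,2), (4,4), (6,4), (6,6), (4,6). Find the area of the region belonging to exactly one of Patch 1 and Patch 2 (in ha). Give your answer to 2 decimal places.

|Patch 1| = 30, |Patch 2| = 32, |Patch 1∩Patch 2| = 10.
|Patch 1 △ Patch 2| = |Patch 1| + |Patch 2| − 2·|Patch 1∩Patch 2| = 30 + 32 − 20 = 42.00.

42.00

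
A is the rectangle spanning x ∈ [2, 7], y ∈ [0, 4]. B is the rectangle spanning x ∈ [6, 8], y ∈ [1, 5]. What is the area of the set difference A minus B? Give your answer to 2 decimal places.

17.00

|A∩B|: x∈[6,7], y∈[1,4] → 1·3 = 3.
|A| = 20.
|A ∖ B| = |A| − |A∩B| = 20 − 3 = 17.00.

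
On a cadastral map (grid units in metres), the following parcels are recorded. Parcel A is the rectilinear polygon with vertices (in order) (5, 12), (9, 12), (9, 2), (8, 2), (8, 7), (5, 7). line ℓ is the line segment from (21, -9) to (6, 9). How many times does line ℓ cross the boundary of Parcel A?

3

The segment meets the boundary at (7.667,7), (8,6.6), (9,5.4).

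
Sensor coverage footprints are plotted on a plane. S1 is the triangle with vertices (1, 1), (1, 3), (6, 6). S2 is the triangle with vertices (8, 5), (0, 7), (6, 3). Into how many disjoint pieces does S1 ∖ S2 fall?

2

S1 ∖ S2 splits into 2 disjoint pieces (area 4.1474, area 0.0471).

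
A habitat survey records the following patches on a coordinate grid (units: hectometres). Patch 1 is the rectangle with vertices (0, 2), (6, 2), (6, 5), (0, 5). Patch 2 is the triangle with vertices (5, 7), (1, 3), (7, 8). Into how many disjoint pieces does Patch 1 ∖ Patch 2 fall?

Patch 1 ∖ Patch 2 is a single connected region.

1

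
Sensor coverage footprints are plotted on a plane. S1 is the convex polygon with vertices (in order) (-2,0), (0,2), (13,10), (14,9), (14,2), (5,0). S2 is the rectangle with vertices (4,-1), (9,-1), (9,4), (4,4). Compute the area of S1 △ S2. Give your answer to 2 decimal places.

|S1| = 80.5, |S2| = 25, |S1∩S2| = 18.2222.
|S1 △ S2| = |S1| + |S2| − 2·|S1∩S2| = 80.5 + 25 − 36.4444 = 69.06.

69.06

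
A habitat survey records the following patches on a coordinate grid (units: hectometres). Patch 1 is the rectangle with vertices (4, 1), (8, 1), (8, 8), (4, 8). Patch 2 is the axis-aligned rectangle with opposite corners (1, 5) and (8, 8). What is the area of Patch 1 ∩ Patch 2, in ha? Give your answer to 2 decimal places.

12.00

|Patch 1∩Patch 2|: x∈[4,8], y∈[5,8] → 4·3 = 12.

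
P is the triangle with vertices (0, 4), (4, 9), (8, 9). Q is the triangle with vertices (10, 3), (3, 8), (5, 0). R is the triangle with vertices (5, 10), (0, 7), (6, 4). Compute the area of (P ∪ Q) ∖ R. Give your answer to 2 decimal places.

21.38

|P ∪ Q| = 31.8123.
|(P ∪ Q) ∩ R| = 10.4283.
|(P ∪ Q) ∖ R| = 31.8123 − 10.4283 = 21.38.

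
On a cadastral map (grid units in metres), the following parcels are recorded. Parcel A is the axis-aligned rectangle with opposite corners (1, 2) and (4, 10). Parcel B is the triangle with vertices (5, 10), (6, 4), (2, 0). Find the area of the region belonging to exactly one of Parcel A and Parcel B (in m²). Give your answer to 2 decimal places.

31.47

|Parcel A| = 24, |Parcel B| = 14, |Parcel A∩Parcel B| = 3.2667.
|Parcel A △ Parcel B| = |Parcel A| + |Parcel B| − 2·|Parcel A∩Parcel B| = 24 + 14 − 6.5333 = 31.47.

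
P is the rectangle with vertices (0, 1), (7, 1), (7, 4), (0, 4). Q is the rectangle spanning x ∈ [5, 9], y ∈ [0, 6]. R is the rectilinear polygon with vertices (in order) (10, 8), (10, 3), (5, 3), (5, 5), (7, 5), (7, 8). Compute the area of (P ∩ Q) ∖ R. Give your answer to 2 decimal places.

4.00

|P ∩ Q| = 6.
|(P ∩ Q) ∩ R| = 2.
|(P ∩ Q) ∖ R| = 6 − 2 = 4.00.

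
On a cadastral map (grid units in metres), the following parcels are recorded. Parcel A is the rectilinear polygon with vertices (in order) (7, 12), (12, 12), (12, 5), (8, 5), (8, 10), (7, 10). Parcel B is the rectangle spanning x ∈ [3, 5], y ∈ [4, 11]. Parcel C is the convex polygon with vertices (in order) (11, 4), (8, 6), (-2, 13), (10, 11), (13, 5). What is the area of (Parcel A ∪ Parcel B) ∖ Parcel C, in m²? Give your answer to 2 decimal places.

18.60

|Parcel A ∪ Parcel B| = 44.
|(Parcel A ∪ Parcel B) ∩ Parcel C| = 25.4.
|(Parcel A ∪ Parcel B) ∖ Parcel C| = 44 − 25.4 = 18.60.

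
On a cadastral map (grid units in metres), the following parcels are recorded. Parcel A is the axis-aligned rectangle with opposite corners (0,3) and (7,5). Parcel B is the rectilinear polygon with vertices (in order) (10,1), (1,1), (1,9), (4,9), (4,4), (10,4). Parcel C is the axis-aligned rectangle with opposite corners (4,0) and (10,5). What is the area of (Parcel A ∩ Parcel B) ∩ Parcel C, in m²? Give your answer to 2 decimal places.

|Parcel A ∩ Parcel B| = 9.
|(Parcel A ∩ Parcel B) ∩ Parcel C| = 3.00.

3.00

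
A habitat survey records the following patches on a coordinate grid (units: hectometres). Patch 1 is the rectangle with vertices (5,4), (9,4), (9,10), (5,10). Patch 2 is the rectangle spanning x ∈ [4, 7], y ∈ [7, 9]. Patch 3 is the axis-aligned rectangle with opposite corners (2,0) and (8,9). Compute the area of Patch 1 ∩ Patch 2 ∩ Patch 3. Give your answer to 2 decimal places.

The intersection is the polygon with vertices (7,9), (7,7), (5,7), (5,9).
By the shoelace formula its area is 4.00.

4.00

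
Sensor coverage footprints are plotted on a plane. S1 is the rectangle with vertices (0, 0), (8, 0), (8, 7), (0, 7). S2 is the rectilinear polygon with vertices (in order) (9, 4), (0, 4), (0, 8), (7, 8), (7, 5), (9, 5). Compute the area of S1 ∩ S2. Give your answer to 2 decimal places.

The intersection is the polygon with vertices (8,4), (0,4), (0,7), (7,7), (7,5), (8,5).
By the shoelace formula its area is 22.00.

22.00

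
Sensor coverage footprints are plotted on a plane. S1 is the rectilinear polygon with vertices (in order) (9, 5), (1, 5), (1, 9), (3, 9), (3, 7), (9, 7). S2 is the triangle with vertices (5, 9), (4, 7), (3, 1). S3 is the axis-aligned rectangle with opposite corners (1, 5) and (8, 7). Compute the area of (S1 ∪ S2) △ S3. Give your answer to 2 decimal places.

7.17

|S1 ∪ S2| = 21.1667.
|(S1 ∪ S2) ∩ S3| = 14.
|(S1 ∪ S2) △ S3| = 21.1667 + 14 − 28 = 7.17.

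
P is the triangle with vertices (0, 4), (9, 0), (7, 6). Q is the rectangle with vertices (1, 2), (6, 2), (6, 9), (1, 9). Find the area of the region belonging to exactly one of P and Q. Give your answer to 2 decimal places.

33.44

|P| = 23, |Q| = 35, |P∩Q| = 12.2778.
|P △ Q| = |P| + |Q| − 2·|P∩Q| = 23 + 35 − 24.5556 = 33.44.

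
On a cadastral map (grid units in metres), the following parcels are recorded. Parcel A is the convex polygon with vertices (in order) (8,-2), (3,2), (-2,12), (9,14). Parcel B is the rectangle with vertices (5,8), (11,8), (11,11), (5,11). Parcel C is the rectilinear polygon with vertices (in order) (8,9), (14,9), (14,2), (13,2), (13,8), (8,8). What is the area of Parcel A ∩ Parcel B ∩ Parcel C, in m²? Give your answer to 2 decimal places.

The intersection is the polygon with vertices (8,8), (8,9), (8.688,9), (8.625,8).
By the shoelace formula its area is 0.66.

0.66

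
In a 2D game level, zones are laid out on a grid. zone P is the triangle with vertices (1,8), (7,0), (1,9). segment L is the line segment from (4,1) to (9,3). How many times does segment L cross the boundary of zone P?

The segment meets the boundary at (5.842,1.737), (5.731,1.692).

2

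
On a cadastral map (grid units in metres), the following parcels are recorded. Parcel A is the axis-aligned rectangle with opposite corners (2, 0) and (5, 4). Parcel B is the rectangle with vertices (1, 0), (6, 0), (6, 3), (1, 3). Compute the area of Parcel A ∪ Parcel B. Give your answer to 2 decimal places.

By inclusion–exclusion:
Individual areas: |Parcel A| = 12, |Parcel B| = 15.
|Parcel A∩Parcel B|: x∈[2,5], y∈[0,3] → 3·3 = 9.
|Parcel A ∪ Parcel B| = 27 − 9 = 18.00.

18.00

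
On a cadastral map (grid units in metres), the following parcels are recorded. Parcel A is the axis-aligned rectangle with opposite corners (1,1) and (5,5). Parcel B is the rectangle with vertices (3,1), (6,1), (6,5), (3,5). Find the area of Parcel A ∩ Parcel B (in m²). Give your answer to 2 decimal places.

8.00

|Parcel A∩Parcel B|: x∈[3,5], y∈[1,5] → 2·4 = 8.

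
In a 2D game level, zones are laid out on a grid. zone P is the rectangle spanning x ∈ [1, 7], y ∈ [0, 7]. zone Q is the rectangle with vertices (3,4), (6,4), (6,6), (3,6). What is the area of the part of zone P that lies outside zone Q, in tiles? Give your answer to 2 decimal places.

|zone P∩zone Q|: x∈[3,6], y∈[4,6] → 3·2 = 6.
|zone P| = 42.
|zone P ∖ zone Q| = |zone P| − |zone P∩zone Q| = 42 − 6 = 36.00.

36.00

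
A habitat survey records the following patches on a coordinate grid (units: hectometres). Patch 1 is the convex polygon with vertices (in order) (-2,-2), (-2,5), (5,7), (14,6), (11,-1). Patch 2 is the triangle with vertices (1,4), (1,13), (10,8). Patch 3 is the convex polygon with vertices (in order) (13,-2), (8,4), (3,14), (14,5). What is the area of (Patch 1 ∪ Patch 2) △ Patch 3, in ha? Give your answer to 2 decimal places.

|Patch 1 ∪ Patch 2| = 145.4968.
|(Patch 1 ∪ Patch 2) ∩ Patch 3| = 33.9391.
|(Patch 1 ∪ Patch 2) △ Patch 3| = 145.4968 + 53 − 67.8782 = 130.62.

130.62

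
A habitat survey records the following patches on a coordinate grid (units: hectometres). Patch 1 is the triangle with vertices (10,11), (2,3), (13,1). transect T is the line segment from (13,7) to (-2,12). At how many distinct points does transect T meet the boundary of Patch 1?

2

The segment meets the boundary at (7.75,8.75), (11,7.667).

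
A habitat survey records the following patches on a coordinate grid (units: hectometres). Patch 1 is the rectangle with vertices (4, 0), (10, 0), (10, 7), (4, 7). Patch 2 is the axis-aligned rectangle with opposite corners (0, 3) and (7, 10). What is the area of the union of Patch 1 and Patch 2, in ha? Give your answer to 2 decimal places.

79.00

By inclusion–exclusion:
Individual areas: |Patch 1| = 42, |Patch 2| = 49.
|Patch 1∩Patch 2|: x∈[4,7], y∈[3,7] → 3·4 = 12.
|Patch 1 ∪ Patch 2| = 91 − 12 = 79.00.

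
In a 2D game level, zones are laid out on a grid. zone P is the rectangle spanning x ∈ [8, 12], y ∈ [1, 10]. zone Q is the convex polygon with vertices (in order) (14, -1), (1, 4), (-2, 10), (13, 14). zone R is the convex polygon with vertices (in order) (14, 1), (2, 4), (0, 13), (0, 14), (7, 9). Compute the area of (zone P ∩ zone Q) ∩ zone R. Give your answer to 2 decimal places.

The region (zone P ∩ zone Q) ∩ zone R is the polygon with vertices (12,1.5), (8,2.5), (8,7.857), (12,3.286).
By the shoelace formula its area is 14.29.

14.29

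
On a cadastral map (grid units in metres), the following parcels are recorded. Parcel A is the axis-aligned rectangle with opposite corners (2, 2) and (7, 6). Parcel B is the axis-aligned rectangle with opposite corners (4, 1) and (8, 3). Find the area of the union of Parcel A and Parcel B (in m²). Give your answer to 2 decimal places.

25.00

By inclusion–exclusion:
Individual areas: |Parcel A| = 20, |Parcel B| = 8.
|Parcel A∩Parcel B|: x∈[4,7], y∈[2,3] → 3·1 = 3.
|Parcel A ∪ Parcel B| = 28 − 3 = 25.00.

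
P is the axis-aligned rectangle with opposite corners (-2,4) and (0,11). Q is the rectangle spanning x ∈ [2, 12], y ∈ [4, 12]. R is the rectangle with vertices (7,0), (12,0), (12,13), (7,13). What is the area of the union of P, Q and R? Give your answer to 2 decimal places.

By inclusion–exclusion:
Individual areas: |P| = 14, |Q| = 80, |R| = 65.
|P∩Q| = 0 (no overlap).
|P∩R| = 0 (no overlap).
|Q∩R|: x∈[7,12], y∈[4,12] → 5·8 = 40.
|P∩Q∩R| = 0.
|P ∪ Q ∪ R| = 159 − 40 + 0 = 119.00.

119.00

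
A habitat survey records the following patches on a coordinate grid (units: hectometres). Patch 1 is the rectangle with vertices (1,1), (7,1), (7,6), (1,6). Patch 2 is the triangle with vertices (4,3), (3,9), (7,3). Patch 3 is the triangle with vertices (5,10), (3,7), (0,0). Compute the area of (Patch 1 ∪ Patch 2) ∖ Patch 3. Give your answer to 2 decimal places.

|Patch 1 ∪ Patch 2| = 32.25.
|(Patch 1 ∪ Patch 2) ∩ Patch 3| = 1.4423.
|(Patch 1 ∪ Patch 2) ∖ Patch 3| = 32.25 − 1.4423 = 30.81.

30.81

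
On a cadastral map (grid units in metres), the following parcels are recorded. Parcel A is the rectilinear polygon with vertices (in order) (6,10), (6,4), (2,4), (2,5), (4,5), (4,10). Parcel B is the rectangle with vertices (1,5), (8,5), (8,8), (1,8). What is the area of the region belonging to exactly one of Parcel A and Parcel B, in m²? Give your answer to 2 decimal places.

|Parcel A| = 14, |Parcel B| = 21, |Parcel A∩Parcel B| = 6.
|Parcel A △ Parcel B| = |Parcel A| + |Parcel B| − 2·|Parcel A∩Parcel B| = 14 + 21 − 12 = 23.00.

23.00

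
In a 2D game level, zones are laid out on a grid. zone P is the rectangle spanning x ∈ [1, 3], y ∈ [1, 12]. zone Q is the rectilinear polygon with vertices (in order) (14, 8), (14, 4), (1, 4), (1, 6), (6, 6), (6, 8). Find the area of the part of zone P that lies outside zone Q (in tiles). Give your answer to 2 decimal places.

|zone P| = 22, |zone P∩zone Q| = 4.
|zone P ∖ zone Q| = |zone P| − |zone P∩zone Q| = 22 − 4 = 18.00.

18.00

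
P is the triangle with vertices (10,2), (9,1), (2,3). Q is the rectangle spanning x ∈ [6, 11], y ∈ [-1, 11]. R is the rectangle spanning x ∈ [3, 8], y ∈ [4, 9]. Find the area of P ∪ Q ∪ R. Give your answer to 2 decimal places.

76.29

By inclusion–exclusion:
Individual areas: |P| = 4.5, |Q| = 60, |R| = 25.
|P∩Q| = 3.2143.
|P∩R| = 0.
|Q∩R|: x∈[6,8], y∈[4,9] → 2·5 = 10.
|P∩Q∩R| = 0.
|P ∪ Q ∪ R| = 89.5 − 13.2143 + 0 = 76.29.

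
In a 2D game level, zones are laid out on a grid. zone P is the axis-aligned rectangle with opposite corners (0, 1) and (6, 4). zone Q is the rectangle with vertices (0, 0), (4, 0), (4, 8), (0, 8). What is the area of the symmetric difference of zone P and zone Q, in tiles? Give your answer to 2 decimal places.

|zone P∩zone Q|: x∈[0,4], y∈[1,4] → 4·3 = 12.
|zone P △ zone Q| = |zone P| + |zone Q| − 2·|zone P∩zone Q| = 18 + 32 − 24 = 26.00.

26.00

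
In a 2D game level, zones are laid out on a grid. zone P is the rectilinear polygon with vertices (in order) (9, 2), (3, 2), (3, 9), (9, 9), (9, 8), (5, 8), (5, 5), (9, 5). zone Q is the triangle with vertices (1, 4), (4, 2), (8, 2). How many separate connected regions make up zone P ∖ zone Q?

2

zone P ∖ zone Q splits into 2 disjoint pieces (area 26.4286, area 0.3333).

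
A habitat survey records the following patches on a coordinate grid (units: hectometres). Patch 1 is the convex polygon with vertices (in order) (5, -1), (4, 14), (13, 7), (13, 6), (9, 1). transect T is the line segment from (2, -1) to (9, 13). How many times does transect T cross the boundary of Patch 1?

2

The segment meets the boundary at (7.96,10.92), (4.647,4.294).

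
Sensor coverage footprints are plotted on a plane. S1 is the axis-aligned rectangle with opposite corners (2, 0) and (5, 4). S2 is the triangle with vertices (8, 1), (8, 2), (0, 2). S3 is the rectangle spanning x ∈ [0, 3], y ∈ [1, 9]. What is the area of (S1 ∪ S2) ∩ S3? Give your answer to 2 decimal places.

3.25

The region (S1 ∪ S2) ∩ S3 is the polygon with vertices (2,1.75), (0,2), (2,2), (2,4), (3,4), (3,1), (2,1).
By the shoelace formula its area is 3.25.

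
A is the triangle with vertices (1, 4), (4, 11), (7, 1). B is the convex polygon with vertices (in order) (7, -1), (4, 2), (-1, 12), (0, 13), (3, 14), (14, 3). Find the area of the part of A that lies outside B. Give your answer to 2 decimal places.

|A| = 25.5, |A∩B| = 22.0128.
|A ∖ B| = |A| − |A∩B| = 25.5 − 22.0128 = 3.49.

3.49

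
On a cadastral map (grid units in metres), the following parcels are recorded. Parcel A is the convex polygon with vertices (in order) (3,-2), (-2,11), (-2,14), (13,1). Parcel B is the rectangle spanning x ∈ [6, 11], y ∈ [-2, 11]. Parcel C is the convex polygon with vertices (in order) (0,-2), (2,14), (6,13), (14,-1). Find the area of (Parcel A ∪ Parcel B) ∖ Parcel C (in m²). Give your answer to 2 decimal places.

34.26

|Parcel A ∪ Parcel B| = 133.75.
|(Parcel A ∪ Parcel B) ∩ Parcel C| = 99.4927.
|(Parcel A ∪ Parcel B) ∖ Parcel C| = 133.75 − 99.4927 = 34.26.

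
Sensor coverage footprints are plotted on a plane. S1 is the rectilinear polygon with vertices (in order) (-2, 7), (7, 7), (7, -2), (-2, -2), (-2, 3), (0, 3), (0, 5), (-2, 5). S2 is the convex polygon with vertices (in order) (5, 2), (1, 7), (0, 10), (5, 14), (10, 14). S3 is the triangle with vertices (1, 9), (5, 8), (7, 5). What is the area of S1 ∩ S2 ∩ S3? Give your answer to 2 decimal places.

1.55

The intersection is the polygon with vertices (6.413,5.391), (4,7), (5.667,7), (6.538,5.692).
By the shoelace formula its area is 1.55.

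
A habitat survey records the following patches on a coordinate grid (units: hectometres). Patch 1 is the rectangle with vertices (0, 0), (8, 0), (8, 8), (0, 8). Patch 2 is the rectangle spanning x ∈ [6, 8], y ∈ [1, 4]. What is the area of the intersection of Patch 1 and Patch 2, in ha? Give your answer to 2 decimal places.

|Patch 1∩Patch 2|: x∈[6,8], y∈[1,4] → 2·3 = 6.

6.00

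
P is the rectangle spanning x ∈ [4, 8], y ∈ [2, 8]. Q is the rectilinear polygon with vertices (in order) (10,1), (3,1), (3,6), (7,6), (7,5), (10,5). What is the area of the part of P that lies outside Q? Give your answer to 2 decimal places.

|P| = 24, |P∩Q| = 15.
|P ∖ Q| = |P| − |P∩Q| = 24 − 15 = 9.00.

9.00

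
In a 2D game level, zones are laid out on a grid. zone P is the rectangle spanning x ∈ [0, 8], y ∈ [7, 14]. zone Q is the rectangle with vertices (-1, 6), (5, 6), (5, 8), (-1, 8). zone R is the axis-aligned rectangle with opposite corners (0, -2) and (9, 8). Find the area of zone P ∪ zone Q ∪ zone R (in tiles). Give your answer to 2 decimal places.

140.00

By inclusion–exclusion:
Individual areas: |zone P| = 56, |zone Q| = 12, |zone R| = 90.
|zone P∩zone Q|: x∈[0,5], y∈[7,8] → 5·1 = 5.
|zone P∩zone R|: x∈[0,8], y∈[7,8] → 8·1 = 8.
|zone Q∩zone R|: x∈[0,5], y∈[6,8] → 5·2 = 10.
|zone P∩zone Q∩zone R| = 5.
|zone P ∪ zone Q ∪ zone R| = 158 − 23 + 5 = 140.00.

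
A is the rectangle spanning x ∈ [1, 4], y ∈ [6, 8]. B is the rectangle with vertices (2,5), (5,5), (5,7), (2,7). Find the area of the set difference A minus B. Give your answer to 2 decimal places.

4.00

|A∩B|: x∈[2,4], y∈[6,7] → 2·1 = 2.
|A| = 6.
|A ∖ B| = |A| − |A∩B| = 6 − 2 = 4.00.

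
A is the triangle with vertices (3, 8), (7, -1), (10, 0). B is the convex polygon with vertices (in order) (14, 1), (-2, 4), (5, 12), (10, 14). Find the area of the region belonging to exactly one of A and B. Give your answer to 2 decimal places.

|A| = 15.5, |B| = 111, |A∩B| = 6.849.
|A △ B| = |A| + |B| − 2·|A∩B| = 15.5 + 111 − 13.698 = 112.80.

112.80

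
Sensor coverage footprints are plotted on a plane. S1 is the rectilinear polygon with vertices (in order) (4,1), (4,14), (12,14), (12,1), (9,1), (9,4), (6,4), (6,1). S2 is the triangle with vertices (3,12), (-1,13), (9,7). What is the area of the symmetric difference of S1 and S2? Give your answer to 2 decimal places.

96.17

|S1| = 95, |S2| = 7, |S1∩S2| = 2.9167.
|S1 △ S2| = |S1| + |S2| − 2·|S1∩S2| = 95 + 7 − 5.8333 = 96.17.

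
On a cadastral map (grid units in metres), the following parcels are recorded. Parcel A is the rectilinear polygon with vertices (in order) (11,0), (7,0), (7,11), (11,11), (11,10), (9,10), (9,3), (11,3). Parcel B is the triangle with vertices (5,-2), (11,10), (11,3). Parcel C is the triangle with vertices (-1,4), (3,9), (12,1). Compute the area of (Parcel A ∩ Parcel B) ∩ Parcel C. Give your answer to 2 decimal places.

The region (Parcel A ∩ Parcel B) ∩ Parcel C is the polygon with vertices (8.192,4.385), (9,3.667), (9,3), (9.75,3), (10.355,2.462), (9.337,1.615), (7.069,2.138).
By the shoelace formula its area is 4.49.

4.49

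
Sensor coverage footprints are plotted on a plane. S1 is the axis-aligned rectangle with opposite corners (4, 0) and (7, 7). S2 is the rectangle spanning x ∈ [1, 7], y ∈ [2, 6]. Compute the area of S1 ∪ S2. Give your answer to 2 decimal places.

33.00

By inclusion–exclusion:
Individual areas: |S1| = 21, |S2| = 24.
|S1∩S2|: x∈[4,7], y∈[2,6] → 3·4 = 12.
|S1 ∪ S2| = 45 − 12 = 33.00.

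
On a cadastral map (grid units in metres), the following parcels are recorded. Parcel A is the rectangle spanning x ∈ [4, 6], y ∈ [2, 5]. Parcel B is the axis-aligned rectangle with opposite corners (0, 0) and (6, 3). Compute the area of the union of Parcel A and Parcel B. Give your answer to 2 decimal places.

By inclusion–exclusion:
Individual areas: |Parcel A| = 6, |Parcel B| = 18.
|Parcel A∩Parcel B|: x∈[4,6], y∈[2,3] → 2·1 = 2.
|Parcel A ∪ Parcel B| = 24 − 2 = 22.00.

22.00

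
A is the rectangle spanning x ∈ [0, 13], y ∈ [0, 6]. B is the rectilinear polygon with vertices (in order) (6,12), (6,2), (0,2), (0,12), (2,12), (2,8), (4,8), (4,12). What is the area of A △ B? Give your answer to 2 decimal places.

|A| = 78, |B| = 52, |A∩B| = 24.
|A △ B| = |A| + |B| − 2·|A∩B| = 78 + 52 − 48 = 82.00.

82.00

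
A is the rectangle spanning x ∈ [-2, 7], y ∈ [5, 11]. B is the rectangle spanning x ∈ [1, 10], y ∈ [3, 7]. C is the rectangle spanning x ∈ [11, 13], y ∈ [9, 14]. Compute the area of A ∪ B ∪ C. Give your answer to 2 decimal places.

By inclusion–exclusion:
Individual areas: |A| = 54, |B| = 36, |C| = 10.
|A∩B|: x∈[1,7], y∈[5,7] → 6·2 = 12.
|A∩C| = 0 (no overlap).
|B∩C| = 0 (no overlap).
|A∩B∩C| = 0.
|A ∪ B ∪ C| = 100 − 12 + 0 = 88.00.

88.00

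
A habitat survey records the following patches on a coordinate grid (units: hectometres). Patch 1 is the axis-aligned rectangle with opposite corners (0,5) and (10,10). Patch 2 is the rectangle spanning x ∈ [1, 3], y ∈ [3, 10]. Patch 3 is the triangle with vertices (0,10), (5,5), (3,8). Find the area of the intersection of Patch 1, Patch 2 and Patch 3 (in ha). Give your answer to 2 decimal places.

The intersection is the polygon with vertices (3,7), (1,9), (1,9.333), (3,8).
By the shoelace formula its area is 1.33.

1.33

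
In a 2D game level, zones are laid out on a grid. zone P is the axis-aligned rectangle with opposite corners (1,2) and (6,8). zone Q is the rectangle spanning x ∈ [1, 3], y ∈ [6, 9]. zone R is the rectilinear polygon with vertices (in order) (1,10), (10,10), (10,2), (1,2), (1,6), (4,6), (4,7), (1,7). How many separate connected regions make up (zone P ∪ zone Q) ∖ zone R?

1

(zone P ∪ zone Q) ∖ zone R is a single connected region.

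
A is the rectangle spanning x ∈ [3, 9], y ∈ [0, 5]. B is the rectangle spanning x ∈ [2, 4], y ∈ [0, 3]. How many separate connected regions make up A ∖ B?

1

A ∖ B is a single connected region.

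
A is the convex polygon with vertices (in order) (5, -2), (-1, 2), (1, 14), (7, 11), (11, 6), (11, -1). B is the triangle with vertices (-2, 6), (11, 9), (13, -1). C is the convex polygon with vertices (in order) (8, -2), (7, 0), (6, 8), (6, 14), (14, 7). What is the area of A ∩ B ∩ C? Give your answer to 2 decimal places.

29.72

The intersection is the polygon with vertices (8.974,8.533), (11,6), (11,2.5), (9.695,0.542), (6.761,1.911), (6.019,7.851).
By the shoelace formula its area is 29.72.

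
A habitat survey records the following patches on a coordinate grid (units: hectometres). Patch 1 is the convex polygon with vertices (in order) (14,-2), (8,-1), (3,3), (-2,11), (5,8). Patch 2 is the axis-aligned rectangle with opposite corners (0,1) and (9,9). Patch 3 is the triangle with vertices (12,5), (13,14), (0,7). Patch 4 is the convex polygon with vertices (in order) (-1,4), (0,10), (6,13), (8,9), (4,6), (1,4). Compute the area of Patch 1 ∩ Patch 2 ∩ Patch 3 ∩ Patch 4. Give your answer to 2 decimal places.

7.49

The intersection is the polygon with vertices (3.25,8.75), (5,8), (5.672,7.254), (4.364,6.273), (0.558,6.907), (0.374,7.201).
By the shoelace formula its area is 7.49.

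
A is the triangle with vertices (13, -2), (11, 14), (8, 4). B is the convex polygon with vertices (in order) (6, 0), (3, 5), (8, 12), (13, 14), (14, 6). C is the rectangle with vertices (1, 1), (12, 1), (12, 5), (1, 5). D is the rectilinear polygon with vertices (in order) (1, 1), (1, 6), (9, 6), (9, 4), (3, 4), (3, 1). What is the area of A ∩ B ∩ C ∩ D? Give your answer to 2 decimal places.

0.85

The intersection is the polygon with vertices (8.3,5), (9,5), (9,4), (8,4).
By the shoelace formula its area is 0.85.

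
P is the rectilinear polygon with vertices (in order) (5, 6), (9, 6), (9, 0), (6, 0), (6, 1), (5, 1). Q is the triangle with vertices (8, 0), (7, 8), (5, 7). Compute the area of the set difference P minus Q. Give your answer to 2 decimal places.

|P| = 23, |P∩Q| = 5.4643.
|P ∖ Q| = |P| − |P∩Q| = 23 − 5.4643 = 17.54.

17.54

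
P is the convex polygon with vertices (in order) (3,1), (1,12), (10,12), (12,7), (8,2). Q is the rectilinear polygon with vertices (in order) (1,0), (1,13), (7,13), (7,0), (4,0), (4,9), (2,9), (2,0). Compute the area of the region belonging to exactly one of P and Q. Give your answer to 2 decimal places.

|P| = 88.5, |Q| = 60, |P∩Q| = 40.25.
|P △ Q| = |P| + |Q| − 2·|P∩Q| = 88.5 + 60 − 80.5 = 68.00.

68.00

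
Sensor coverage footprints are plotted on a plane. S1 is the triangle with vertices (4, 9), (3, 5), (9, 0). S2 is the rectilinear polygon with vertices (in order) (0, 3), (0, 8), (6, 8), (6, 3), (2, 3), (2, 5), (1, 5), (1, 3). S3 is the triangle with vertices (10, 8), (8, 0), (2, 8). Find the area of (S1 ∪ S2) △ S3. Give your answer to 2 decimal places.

|S1 ∪ S2| = 32.9028.
|(S1 ∪ S2) ∩ S3| = 14.713.
|(S1 ∪ S2) △ S3| = 32.9028 + 32 − 29.4261 = 35.48.

35.48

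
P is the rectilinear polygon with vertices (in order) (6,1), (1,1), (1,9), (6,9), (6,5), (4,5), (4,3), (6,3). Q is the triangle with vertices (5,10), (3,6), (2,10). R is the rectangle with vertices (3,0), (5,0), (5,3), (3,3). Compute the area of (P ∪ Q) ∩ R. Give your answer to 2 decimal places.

4.00

The region (P ∪ Q) ∩ R is the polygon with vertices (5,3), (5,1), (3,1), (3,3), (4,3).
By the shoelace formula its area is 4.00.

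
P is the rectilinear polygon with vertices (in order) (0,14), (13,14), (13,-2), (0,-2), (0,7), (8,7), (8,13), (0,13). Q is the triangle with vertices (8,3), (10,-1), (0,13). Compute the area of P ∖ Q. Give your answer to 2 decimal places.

|P| = 160, |P∩Q| = 4.4571.
|P ∖ Q| = |P| − |P∩Q| = 160 − 4.4571 = 155.54.

155.54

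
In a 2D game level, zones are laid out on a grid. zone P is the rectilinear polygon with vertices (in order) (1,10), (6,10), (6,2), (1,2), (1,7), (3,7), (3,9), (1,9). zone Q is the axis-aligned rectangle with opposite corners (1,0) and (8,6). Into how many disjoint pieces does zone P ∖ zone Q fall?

1

zone P ∖ zone Q is a single connected region.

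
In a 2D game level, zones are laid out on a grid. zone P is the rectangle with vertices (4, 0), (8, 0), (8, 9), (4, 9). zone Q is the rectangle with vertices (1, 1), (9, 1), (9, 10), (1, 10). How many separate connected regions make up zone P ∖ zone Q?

zone P ∖ zone Q is a single connected region.

1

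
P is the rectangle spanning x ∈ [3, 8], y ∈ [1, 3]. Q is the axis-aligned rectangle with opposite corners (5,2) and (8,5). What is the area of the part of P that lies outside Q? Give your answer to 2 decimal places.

|P∩Q|: x∈[5,8], y∈[2,3] → 3·1 = 3.
|P| = 10.
|P ∖ Q| = |P| − |P∩Q| = 10 − 3 = 7.00.

7.00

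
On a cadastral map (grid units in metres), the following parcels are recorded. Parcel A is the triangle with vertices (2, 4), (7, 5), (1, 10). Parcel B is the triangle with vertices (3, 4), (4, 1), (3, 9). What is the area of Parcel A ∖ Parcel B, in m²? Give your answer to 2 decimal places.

14.13

|Parcel A| = 15.5, |Parcel A∩Parcel B| = 1.3739.
|Parcel A ∖ Parcel B| = |Parcel A| − |Parcel A∩Parcel B| = 15.5 − 1.3739 = 14.13.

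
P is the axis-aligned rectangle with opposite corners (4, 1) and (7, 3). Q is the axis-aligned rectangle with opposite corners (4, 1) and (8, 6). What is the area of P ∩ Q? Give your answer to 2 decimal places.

|P∩Q|: x∈[4,7], y∈[1,3] → 3·2 = 6.

6.00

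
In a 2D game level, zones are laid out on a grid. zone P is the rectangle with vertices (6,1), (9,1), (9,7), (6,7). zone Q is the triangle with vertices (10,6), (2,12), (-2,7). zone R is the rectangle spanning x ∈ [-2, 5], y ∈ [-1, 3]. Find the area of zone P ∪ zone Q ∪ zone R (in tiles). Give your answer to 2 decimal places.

75.67

By inclusion–exclusion:
Individual areas: |zone P| = 18, |zone Q| = 32, |zone R| = 28.
|zone P∩zone Q| = 2.3333.
|zone P∩zone R| = 0 (no overlap).
|zone Q∩zone R| = 0.
|zone P∩zone Q∩zone R| = 0.
|zone P ∪ zone Q ∪ zone R| = 78 − 2.3333 + 0 = 75.67.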